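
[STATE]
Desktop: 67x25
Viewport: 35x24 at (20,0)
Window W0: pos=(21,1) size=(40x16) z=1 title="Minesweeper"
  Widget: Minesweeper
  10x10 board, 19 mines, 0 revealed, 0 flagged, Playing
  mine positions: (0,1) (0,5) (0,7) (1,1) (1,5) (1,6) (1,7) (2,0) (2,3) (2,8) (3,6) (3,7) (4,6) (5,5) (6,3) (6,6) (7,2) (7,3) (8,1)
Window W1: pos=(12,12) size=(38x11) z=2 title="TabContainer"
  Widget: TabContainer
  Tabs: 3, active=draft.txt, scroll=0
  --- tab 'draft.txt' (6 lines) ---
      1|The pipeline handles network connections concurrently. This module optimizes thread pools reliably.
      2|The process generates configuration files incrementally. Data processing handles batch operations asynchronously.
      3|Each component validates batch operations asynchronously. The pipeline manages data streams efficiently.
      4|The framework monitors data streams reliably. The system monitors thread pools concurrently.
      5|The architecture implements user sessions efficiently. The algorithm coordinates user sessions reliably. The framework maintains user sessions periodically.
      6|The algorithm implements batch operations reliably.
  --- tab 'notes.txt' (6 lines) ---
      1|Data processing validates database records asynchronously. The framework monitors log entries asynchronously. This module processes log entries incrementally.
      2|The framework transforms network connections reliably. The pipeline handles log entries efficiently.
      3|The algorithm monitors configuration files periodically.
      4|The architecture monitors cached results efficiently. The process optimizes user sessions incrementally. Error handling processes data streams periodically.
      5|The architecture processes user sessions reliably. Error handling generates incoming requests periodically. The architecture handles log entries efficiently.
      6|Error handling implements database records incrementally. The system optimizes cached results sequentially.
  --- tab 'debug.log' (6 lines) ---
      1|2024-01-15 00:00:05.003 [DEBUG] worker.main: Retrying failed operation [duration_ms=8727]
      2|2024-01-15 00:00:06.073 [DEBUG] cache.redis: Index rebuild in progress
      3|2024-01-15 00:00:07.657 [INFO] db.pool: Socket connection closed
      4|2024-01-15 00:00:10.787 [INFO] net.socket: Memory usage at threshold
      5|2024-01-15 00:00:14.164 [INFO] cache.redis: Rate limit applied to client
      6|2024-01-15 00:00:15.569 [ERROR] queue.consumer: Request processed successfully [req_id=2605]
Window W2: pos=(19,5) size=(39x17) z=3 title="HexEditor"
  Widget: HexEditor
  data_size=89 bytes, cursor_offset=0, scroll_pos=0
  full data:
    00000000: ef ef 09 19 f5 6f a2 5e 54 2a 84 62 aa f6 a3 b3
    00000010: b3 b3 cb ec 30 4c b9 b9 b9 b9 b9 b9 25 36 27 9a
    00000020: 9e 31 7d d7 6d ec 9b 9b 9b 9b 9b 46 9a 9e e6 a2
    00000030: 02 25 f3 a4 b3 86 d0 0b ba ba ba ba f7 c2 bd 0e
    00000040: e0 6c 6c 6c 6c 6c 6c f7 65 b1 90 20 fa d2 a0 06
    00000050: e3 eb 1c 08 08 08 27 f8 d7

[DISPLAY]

                                   
 ┏━━━━━━━━━━━━━━━━━━━━━━━━━━━━━━━━━
 ┃ Minesweeper                     
 ┠─────────────────────────────────
 ┃■■■■■■■■■■                       
━━━━━━━━━━━━━━━━━━━━━━━━━━━━━━━━━━━
 HexEditor                         
───────────────────────────────────
00000000  EF ef 09 19 f5 6f a2 5e  
00000010  b3 b3 cb ec 30 4c b9 b9  
00000020  9e 31 7d d7 6d ec 9b 9b  
00000030  02 25 f3 a4 b3 86 d0 0b  
00000040  e0 6c 6c 6c 6c 6c 6c f7  
00000050  e3 eb 1c 08 08 08 27 f8  
                                   
                                   
                                   
                                   
                                   
                                   
                                   
━━━━━━━━━━━━━━━━━━━━━━━━━━━━━━━━━━━
━━━━━━━━━━━━━━━━━━━━━━━━━━━━━┛     
                                   


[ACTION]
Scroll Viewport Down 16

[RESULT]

 ┏━━━━━━━━━━━━━━━━━━━━━━━━━━━━━━━━━
 ┃ Minesweeper                     
 ┠─────────────────────────────────
 ┃■■■■■■■■■■                       
━━━━━━━━━━━━━━━━━━━━━━━━━━━━━━━━━━━
 HexEditor                         
───────────────────────────────────
00000000  EF ef 09 19 f5 6f a2 5e  
00000010  b3 b3 cb ec 30 4c b9 b9  
00000020  9e 31 7d d7 6d ec 9b 9b  
00000030  02 25 f3 a4 b3 86 d0 0b  
00000040  e0 6c 6c 6c 6c 6c 6c f7  
00000050  e3 eb 1c 08 08 08 27 f8  
                                   
                                   
                                   
                                   
                                   
                                   
                                   
━━━━━━━━━━━━━━━━━━━━━━━━━━━━━━━━━━━
━━━━━━━━━━━━━━━━━━━━━━━━━━━━━┛     
                                   
                                   


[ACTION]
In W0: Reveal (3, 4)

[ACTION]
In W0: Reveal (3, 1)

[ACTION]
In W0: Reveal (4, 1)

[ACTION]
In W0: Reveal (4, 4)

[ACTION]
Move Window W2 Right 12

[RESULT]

 ┏━━━━━━━━━━━━━━━━━━━━━━━━━━━━━━━━━
 ┃ Minesweeper                     
 ┠─────────────────────────────────
 ┃■■■■■■■■■■                       
 ┃■■■■■■┏━━━━━━━━━━━━━━━━━━━━━━━━━━
 ┃■■■■■■┃ HexEditor                
 ┃11111■┠──────────────────────────
 ┃    1■┃00000000  EF ef 09 19 f5 6
 ┃  112■┃00000010  b3 b3 cb ec 30 4
 ┃ 13■■■┃00000020  9e 31 7d d7 6d e
 ┃12■■■■┃00000030  02 25 f3 a4 b3 8
━━━━━━━━┃00000040  e0 6c 6c 6c 6c 6
tainer  ┃00000050  e3 eb 1c 08 08 0
────────┃                          
txt]│ no┃                          
────────┃                          
eline ha┃                          
cess gen┃                          
mponent ┃                          
mework m┃                          
hitectur┗━━━━━━━━━━━━━━━━━━━━━━━━━━
━━━━━━━━━━━━━━━━━━━━━━━━━━━━━┛     
                                   
                                   


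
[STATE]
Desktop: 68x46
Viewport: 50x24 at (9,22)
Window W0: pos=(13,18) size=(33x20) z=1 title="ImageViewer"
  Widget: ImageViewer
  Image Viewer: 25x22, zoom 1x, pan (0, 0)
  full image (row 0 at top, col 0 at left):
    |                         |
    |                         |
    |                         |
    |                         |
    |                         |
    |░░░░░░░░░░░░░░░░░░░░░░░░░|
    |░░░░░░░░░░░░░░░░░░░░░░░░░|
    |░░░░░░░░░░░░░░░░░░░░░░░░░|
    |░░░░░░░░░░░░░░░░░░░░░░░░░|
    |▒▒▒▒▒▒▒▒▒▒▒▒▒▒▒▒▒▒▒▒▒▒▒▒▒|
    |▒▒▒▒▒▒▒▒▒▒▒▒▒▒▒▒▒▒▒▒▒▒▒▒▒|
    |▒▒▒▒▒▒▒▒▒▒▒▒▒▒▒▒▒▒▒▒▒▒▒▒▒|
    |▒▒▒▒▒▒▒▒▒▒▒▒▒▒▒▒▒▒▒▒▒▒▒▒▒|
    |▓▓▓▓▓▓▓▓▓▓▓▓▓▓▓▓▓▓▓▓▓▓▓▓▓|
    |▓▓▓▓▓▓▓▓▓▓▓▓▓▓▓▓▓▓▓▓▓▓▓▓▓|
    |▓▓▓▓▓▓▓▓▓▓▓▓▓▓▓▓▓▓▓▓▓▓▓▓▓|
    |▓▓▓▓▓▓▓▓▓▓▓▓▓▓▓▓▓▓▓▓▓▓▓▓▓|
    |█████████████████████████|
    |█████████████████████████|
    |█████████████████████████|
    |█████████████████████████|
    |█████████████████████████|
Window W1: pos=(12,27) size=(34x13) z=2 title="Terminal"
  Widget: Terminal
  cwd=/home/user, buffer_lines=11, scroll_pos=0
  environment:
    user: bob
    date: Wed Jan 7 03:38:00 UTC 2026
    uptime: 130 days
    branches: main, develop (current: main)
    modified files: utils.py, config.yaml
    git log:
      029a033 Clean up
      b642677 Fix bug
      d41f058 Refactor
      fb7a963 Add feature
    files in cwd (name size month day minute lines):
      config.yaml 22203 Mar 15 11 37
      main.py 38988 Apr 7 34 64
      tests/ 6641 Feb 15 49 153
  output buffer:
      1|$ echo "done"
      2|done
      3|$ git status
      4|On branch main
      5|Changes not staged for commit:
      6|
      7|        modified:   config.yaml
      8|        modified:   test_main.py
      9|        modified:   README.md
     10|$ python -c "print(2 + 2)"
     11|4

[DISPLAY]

    ┃                               ┃             
    ┃                               ┃             
    ┃                               ┃             
    ┃                               ┃             
    ┃░░░░░░░░░░░░░░░░░░░░░░░░░      ┃             
   ┏━━━━━━━━━━━━━━━━━━━━━━━━━━━━━━━━┓             
   ┃ Terminal                       ┃             
   ┠────────────────────────────────┨             
   ┃$ echo "done"                   ┃             
   ┃done                            ┃             
   ┃$ git status                    ┃             
   ┃On branch main                  ┃             
   ┃Changes not staged for commit:  ┃             
   ┃                                ┃             
   ┃        modified:   config.yaml ┃             
   ┃        modified:   test_main.py┃             
   ┃        modified:   README.md   ┃             
   ┗━━━━━━━━━━━━━━━━━━━━━━━━━━━━━━━━┛             
                                                  
                                                  
                                                  
                                                  
                                                  
                                                  


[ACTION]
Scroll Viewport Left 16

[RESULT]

             ┃                               ┃    
             ┃                               ┃    
             ┃                               ┃    
             ┃                               ┃    
             ┃░░░░░░░░░░░░░░░░░░░░░░░░░      ┃    
            ┏━━━━━━━━━━━━━━━━━━━━━━━━━━━━━━━━┓    
            ┃ Terminal                       ┃    
            ┠────────────────────────────────┨    
            ┃$ echo "done"                   ┃    
            ┃done                            ┃    
            ┃$ git status                    ┃    
            ┃On branch main                  ┃    
            ┃Changes not staged for commit:  ┃    
            ┃                                ┃    
            ┃        modified:   config.yaml ┃    
            ┃        modified:   test_main.py┃    
            ┃        modified:   README.md   ┃    
            ┗━━━━━━━━━━━━━━━━━━━━━━━━━━━━━━━━┛    
                                                  
                                                  
                                                  
                                                  
                                                  
                                                  


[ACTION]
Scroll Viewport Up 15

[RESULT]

                                                  
                                                  
                                                  
                                                  
                                                  
                                                  
                                                  
                                                  
                                                  
                                                  
                                                  
             ┏━━━━━━━━━━━━━━━━━━━━━━━━━━━━━━━┓    
             ┃ ImageViewer                   ┃    
             ┠───────────────────────────────┨    
             ┃                               ┃    
             ┃                               ┃    
             ┃                               ┃    
             ┃                               ┃    
             ┃                               ┃    
             ┃░░░░░░░░░░░░░░░░░░░░░░░░░      ┃    
            ┏━━━━━━━━━━━━━━━━━━━━━━━━━━━━━━━━┓    
            ┃ Terminal                       ┃    
            ┠────────────────────────────────┨    
            ┃$ echo "done"                   ┃    


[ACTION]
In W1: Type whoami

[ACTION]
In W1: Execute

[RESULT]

                                                  
                                                  
                                                  
                                                  
                                                  
                                                  
                                                  
                                                  
                                                  
                                                  
                                                  
             ┏━━━━━━━━━━━━━━━━━━━━━━━━━━━━━━━┓    
             ┃ ImageViewer                   ┃    
             ┠───────────────────────────────┨    
             ┃                               ┃    
             ┃                               ┃    
             ┃                               ┃    
             ┃                               ┃    
             ┃                               ┃    
             ┃░░░░░░░░░░░░░░░░░░░░░░░░░      ┃    
            ┏━━━━━━━━━━━━━━━━━━━━━━━━━━━━━━━━┓    
            ┃ Terminal                       ┃    
            ┠────────────────────────────────┨    
            ┃                                ┃    


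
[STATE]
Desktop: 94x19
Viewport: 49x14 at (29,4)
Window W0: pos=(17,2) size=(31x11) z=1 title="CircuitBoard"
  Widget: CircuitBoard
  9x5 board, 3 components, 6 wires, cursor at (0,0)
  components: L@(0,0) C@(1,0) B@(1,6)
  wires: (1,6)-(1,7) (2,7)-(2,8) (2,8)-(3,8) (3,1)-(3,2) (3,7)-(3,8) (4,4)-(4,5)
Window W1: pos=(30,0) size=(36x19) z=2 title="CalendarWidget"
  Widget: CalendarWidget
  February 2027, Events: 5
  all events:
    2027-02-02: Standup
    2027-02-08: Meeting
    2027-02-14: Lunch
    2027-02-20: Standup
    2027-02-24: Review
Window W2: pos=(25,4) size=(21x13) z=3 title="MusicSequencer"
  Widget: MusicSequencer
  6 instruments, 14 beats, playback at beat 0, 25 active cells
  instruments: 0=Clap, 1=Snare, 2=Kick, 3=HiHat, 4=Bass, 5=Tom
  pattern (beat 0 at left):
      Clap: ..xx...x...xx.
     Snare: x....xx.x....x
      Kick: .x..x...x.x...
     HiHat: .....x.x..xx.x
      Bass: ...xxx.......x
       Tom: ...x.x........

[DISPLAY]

━━━━━━━━━━━━━━━━┓Sa Su              ┃            
sicSequencer    ┃  6  7             ┃            
────────────────┨ 13 14*            ┃            
   ▼123456789012┃20* 21             ┃            
lap··██···█···██┃ 27 28             ┃            
are█····██·█····┃                   ┃            
ick·█··█···█·█··┃                   ┃            
Hat·····█·█··██·┃                   ┃            
ass···███·······┃                   ┃            
Tom···█·█·······┃                   ┃            
                ┃                   ┃            
                ┃                   ┃            
━━━━━━━━━━━━━━━━┛                   ┃            
 ┃                                  ┃            


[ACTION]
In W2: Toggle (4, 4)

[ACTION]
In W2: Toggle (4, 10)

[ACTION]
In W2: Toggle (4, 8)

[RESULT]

━━━━━━━━━━━━━━━━┓Sa Su              ┃            
sicSequencer    ┃  6  7             ┃            
────────────────┨ 13 14*            ┃            
   ▼123456789012┃20* 21             ┃            
lap··██···█···██┃ 27 28             ┃            
are█····██·█····┃                   ┃            
ick·█··█···█·█··┃                   ┃            
Hat·····█·█··██·┃                   ┃            
ass···█·█··█·█··┃                   ┃            
Tom···█·█·······┃                   ┃            
                ┃                   ┃            
                ┃                   ┃            
━━━━━━━━━━━━━━━━┛                   ┃            
 ┃                                  ┃            


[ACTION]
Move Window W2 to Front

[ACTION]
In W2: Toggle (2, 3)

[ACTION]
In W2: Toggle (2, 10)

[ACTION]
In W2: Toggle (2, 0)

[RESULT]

━━━━━━━━━━━━━━━━┓Sa Su              ┃            
sicSequencer    ┃  6  7             ┃            
────────────────┨ 13 14*            ┃            
   ▼123456789012┃20* 21             ┃            
lap··██···█···██┃ 27 28             ┃            
are█····██·█····┃                   ┃            
ick██·██···█····┃                   ┃            
Hat·····█·█··██·┃                   ┃            
ass···█·█··█·█··┃                   ┃            
Tom···█·█·······┃                   ┃            
                ┃                   ┃            
                ┃                   ┃            
━━━━━━━━━━━━━━━━┛                   ┃            
 ┃                                  ┃            


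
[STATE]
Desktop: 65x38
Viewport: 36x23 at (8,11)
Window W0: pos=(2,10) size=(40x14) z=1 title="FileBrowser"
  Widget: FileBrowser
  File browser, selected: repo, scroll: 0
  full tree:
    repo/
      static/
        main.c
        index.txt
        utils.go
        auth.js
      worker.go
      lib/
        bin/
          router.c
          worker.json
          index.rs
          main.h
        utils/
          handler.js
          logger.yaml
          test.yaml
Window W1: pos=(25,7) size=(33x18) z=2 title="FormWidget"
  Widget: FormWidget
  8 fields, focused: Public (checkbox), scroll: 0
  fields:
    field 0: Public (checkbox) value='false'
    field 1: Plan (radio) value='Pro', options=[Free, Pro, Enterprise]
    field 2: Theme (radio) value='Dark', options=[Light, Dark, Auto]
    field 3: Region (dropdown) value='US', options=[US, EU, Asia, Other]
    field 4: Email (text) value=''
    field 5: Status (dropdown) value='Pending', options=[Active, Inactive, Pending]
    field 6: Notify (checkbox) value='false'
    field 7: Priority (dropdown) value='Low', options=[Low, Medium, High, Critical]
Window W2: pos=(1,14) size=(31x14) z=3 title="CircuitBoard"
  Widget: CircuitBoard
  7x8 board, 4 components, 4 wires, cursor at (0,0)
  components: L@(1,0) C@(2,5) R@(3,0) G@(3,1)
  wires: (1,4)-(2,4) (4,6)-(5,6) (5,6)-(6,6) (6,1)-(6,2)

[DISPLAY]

Browser          ┃  Plan:       ( ) 
─────────────────┃  Theme:      ( ) 
 repo/           ┃  Region:     [US 
━━━━━━━━━━━━━━━━━━━━━━━┓l:      [   
itBoard                ┃us:     [Pen
───────────────────────┨fy:     [ ] 
 2 3 4 5 6             ┃rity:   [Low
                       ┃            
                       ┃            
              ·        ┃            
              │        ┃            
              ·   C    ┃            
                       ┃            
  G                    ┃━━━━━━━━━━━━
                       ┃            
                      ·┃            
━━━━━━━━━━━━━━━━━━━━━━━┛            
                                    
                                    
                                    
                                    
                                    
                                    


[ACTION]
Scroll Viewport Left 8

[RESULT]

  ┃ FileBrowser          ┃  Plan:   
  ┠──────────────────────┃  Theme:  
  ┃> [-] repo/           ┃  Region: 
 ┏━━━━━━━━━━━━━━━━━━━━━━━━━━━━━┓l:  
 ┃ CircuitBoard                ┃us: 
 ┠─────────────────────────────┨fy: 
 ┃   0 1 2 3 4 5 6             ┃rity
 ┃0  [.]                       ┃    
 ┃                             ┃    
 ┃1   L               ·        ┃    
 ┃                    │        ┃    
 ┃2                   ·   C    ┃    
 ┃                             ┃    
 ┃3   R   G                    ┃━━━━
 ┃                             ┃    
 ┃4                           ·┃    
 ┗━━━━━━━━━━━━━━━━━━━━━━━━━━━━━┛    
                                    
                                    
                                    
                                    
                                    
                                    


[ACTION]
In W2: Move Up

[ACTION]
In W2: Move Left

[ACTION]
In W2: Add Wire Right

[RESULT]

  ┃ FileBrowser          ┃  Plan:   
  ┠──────────────────────┃  Theme:  
  ┃> [-] repo/           ┃  Region: 
 ┏━━━━━━━━━━━━━━━━━━━━━━━━━━━━━┓l:  
 ┃ CircuitBoard                ┃us: 
 ┠─────────────────────────────┨fy: 
 ┃   0 1 2 3 4 5 6             ┃rity
 ┃0  [.]─ ·                    ┃    
 ┃                             ┃    
 ┃1   L               ·        ┃    
 ┃                    │        ┃    
 ┃2                   ·   C    ┃    
 ┃                             ┃    
 ┃3   R   G                    ┃━━━━
 ┃                             ┃    
 ┃4                           ·┃    
 ┗━━━━━━━━━━━━━━━━━━━━━━━━━━━━━┛    
                                    
                                    
                                    
                                    
                                    
                                    


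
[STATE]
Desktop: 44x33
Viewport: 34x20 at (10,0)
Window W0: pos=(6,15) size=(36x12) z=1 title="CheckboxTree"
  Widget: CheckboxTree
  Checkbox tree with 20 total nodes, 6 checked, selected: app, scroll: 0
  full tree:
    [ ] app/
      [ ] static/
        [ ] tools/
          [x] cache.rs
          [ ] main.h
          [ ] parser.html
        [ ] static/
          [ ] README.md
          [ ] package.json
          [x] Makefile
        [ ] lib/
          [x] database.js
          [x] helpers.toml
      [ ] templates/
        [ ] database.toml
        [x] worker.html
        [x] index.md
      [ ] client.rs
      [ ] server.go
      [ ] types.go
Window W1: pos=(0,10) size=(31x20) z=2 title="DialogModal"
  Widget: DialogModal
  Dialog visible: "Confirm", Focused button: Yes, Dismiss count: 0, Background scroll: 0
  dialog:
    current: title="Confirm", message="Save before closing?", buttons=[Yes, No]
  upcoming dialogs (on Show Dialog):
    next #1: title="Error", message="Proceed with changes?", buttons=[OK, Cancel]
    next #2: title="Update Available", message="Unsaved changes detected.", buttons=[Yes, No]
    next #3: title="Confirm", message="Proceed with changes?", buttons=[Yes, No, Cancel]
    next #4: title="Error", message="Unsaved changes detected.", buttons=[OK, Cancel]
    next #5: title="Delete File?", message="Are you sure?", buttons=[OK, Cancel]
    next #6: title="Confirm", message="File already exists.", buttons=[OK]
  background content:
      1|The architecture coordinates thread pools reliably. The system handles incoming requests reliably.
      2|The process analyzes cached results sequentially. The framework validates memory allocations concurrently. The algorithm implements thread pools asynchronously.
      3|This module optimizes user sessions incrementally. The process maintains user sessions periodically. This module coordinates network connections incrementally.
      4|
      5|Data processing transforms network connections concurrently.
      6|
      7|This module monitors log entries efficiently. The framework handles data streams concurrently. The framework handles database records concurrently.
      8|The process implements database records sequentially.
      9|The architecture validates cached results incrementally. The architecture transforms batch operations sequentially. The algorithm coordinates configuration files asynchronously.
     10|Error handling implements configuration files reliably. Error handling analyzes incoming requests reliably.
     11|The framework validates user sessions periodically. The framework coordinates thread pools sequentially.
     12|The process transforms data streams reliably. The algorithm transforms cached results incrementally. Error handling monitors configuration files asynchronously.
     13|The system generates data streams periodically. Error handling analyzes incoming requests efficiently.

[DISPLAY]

                                  
                                  
                                  
                                  
                                  
                                  
                                  
                                  
                                  
                                  
━━━━━━━━━━━━━━━━━━━━┓             
dal                 ┃             
────────────────────┨             
tecture coordinates ┃             
ss analyzes cached r┃             
le optimizes user se┃━━━━━━━━━━┓  
                    ┃          ┃  
essing transforms ne┃──────────┨  
────────────────┐   ┃          ┃  
 Confirm        │ntr┃          ┃  


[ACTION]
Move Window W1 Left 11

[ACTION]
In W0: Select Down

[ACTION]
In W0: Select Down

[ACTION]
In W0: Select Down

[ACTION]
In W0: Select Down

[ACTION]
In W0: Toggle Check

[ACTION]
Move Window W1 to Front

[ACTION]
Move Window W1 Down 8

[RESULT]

                                  
                                  
                                  
                                  
                                  
                                  
                                  
                                  
                                  
                                  
                                  
                                  
                                  
━━━━━━━━━━━━━━━━━━━━┓             
dal                 ┃             
────────────────────┨━━━━━━━━━━┓  
tecture coordinates ┃          ┃  
ss analyzes cached r┃──────────┨  
le optimizes user se┃          ┃  
                    ┃          ┃  


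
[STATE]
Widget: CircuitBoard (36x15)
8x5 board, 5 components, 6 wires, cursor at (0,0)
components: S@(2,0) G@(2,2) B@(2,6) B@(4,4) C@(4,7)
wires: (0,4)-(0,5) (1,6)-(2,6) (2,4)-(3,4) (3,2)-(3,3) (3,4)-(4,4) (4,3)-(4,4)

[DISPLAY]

   0 1 2 3 4 5 6 7                  
0  [.]              · ─ ·           
                                    
1                           ·       
                            │       
2   S       G       ·       B       
                    │               
3           · ─ ·   ·               
                    │               
4               · ─ B           C   
Cursor: (0,0)                       
                                    
                                    
                                    
                                    


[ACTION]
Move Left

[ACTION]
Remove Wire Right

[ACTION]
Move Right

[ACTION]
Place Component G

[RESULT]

   0 1 2 3 4 5 6 7                  
0      [G]          · ─ ·           
                                    
1                           ·       
                            │       
2   S       G       ·       B       
                    │               
3           · ─ ·   ·               
                    │               
4               · ─ B           C   
Cursor: (0,1)                       
                                    
                                    
                                    
                                    


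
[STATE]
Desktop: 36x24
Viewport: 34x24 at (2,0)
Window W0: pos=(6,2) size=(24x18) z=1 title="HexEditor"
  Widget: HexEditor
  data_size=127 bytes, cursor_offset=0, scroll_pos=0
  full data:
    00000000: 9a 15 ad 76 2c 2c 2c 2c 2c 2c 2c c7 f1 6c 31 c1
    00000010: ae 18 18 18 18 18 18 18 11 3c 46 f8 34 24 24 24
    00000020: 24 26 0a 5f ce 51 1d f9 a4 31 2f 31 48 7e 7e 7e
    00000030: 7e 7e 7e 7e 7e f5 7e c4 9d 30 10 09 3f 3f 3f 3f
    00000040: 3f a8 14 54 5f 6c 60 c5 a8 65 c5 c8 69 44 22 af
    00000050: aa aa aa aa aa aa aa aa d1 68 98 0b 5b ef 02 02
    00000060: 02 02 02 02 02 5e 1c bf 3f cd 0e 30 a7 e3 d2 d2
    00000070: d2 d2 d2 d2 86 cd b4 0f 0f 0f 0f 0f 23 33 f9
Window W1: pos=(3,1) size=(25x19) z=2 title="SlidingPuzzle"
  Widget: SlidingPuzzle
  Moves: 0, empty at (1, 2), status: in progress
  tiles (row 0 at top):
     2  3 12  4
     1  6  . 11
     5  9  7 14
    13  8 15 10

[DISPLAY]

                                  
 ┏━━━━━━━━━━━━━━━━━━━━━━━┓        
 ┃ SlidingPuzzle         ┃━┓      
 ┠───────────────────────┨ ┃      
 ┃┌────┬────┬────┬────┐  ┃─┨      
 ┃│  2 │  3 │ 12 │  4 │  ┃ ┃      
 ┃├────┼────┼────┼────┤  ┃ ┃      
 ┃│  1 │  6 │    │ 11 │  ┃ ┃      
 ┃├────┼────┼────┼────┤  ┃ ┃      
 ┃│  5 │  9 │  7 │ 14 │  ┃ ┃      
 ┃├────┼────┼────┼────┤  ┃ ┃      
 ┃│ 13 │  8 │ 15 │ 10 │  ┃ ┃      
 ┃└────┴────┴────┴────┘  ┃ ┃      
 ┃Moves: 0               ┃ ┃      
 ┃                       ┃ ┃      
 ┃                       ┃ ┃      
 ┃                       ┃ ┃      
 ┃                       ┃ ┃      
 ┃                       ┃ ┃      
 ┗━━━━━━━━━━━━━━━━━━━━━━━┛━┛      
                                  
                                  
                                  
                                  


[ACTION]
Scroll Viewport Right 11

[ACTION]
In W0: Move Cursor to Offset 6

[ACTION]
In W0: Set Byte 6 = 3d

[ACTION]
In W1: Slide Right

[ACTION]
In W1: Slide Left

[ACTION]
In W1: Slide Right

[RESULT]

                                  
 ┏━━━━━━━━━━━━━━━━━━━━━━━┓        
 ┃ SlidingPuzzle         ┃━┓      
 ┠───────────────────────┨ ┃      
 ┃┌────┬────┬────┬────┐  ┃─┨      
 ┃│  2 │  3 │ 12 │  4 │  ┃ ┃      
 ┃├────┼────┼────┼────┤  ┃ ┃      
 ┃│  1 │    │  6 │ 11 │  ┃ ┃      
 ┃├────┼────┼────┼────┤  ┃ ┃      
 ┃│  5 │  9 │  7 │ 14 │  ┃ ┃      
 ┃├────┼────┼────┼────┤  ┃ ┃      
 ┃│ 13 │  8 │ 15 │ 10 │  ┃ ┃      
 ┃└────┴────┴────┴────┘  ┃ ┃      
 ┃Moves: 3               ┃ ┃      
 ┃                       ┃ ┃      
 ┃                       ┃ ┃      
 ┃                       ┃ ┃      
 ┃                       ┃ ┃      
 ┃                       ┃ ┃      
 ┗━━━━━━━━━━━━━━━━━━━━━━━┛━┛      
                                  
                                  
                                  
                                  


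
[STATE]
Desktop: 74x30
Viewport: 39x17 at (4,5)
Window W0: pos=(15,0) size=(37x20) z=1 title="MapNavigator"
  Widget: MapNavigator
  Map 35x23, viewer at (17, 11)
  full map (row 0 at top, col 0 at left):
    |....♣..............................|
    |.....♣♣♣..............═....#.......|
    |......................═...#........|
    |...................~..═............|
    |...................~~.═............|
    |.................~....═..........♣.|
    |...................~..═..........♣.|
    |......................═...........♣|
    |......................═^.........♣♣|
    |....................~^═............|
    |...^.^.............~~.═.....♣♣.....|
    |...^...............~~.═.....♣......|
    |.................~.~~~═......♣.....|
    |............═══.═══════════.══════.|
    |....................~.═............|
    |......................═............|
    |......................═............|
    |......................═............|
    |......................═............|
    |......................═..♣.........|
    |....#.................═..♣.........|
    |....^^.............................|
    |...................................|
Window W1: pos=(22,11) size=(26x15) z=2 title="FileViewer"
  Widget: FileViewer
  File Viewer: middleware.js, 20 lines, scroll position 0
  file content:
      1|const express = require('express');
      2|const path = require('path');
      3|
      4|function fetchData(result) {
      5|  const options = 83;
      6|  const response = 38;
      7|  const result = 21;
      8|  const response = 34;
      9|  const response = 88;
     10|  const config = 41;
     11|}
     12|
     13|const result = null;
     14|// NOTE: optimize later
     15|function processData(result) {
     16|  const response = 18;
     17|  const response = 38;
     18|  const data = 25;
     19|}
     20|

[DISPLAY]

           ┃.................~....═....
           ┃...................~..═....
           ┃......................═....
           ┃......................═^...
           ┃....................~^═....
           ┃...^.^.............~~.═....
           ┃...^..┏━━━━━━━━━━━━━━━━━━━━
           ┃......┃ FileViewer         
           ┃......┠────────────────────
           ┃......┃const express = requ
           ┃......┃const path = require
           ┃......┃                    
           ┃......┃function fetchData(r
           ┃......┃  const options = 83
           ┗━━━━━━┃  const response = 3
                  ┃  const result = 21;
                  ┃  const response = 3


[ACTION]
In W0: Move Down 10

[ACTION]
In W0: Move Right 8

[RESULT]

           ┃..............═............
           ┃..............═............
           ┃..............═............
           ┃..............═............
           ┃..............═..♣.........
           ┃..............═..♣.........
           ┃......┏━━━━━━━━━━━━━━━━━━━━
           ┃......┃ FileViewer         
           ┃      ┠────────────────────
           ┃      ┃const express = requ
           ┃      ┃const path = require
           ┃      ┃                    
           ┃      ┃function fetchData(r
           ┃      ┃  const options = 83
           ┗━━━━━━┃  const response = 3
                  ┃  const result = 21;
                  ┃  const response = 3


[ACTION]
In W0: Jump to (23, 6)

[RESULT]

           ┃...........................
           ┃♣♣..............═....#.....
           ┃................═...#......
           ┃.............~..═..........
           ┃.............~~.═..........
           ┃...........~....═..........
           ┃......┏━━━━━━━━━━━━━━━━━━━━
           ┃......┃ FileViewer         
           ┃......┠────────────────────
           ┃......┃const express = requ
           ┃......┃const path = require
           ┃......┃                    
           ┃......┃function fetchData(r
           ┃......┃  const options = 83
           ┗━━━━━━┃  const response = 3
                  ┃  const result = 21;
                  ┃  const response = 3


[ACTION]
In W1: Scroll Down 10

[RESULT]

           ┃...........................
           ┃♣♣..............═....#.....
           ┃................═...#......
           ┃.............~..═..........
           ┃.............~~.═..........
           ┃...........~....═..........
           ┃......┏━━━━━━━━━━━━━━━━━━━━
           ┃......┃ FileViewer         
           ┃......┠────────────────────
           ┃......┃  const config = 41;
           ┃......┃}                   
           ┃......┃                    
           ┃......┃const result = null;
           ┃......┃// NOTE: optimize la
           ┗━━━━━━┃function processData
                  ┃  const response = 1
                  ┃  const response = 3


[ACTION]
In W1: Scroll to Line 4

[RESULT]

           ┃...........................
           ┃♣♣..............═....#.....
           ┃................═...#......
           ┃.............~..═..........
           ┃.............~~.═..........
           ┃...........~....═..........
           ┃......┏━━━━━━━━━━━━━━━━━━━━
           ┃......┃ FileViewer         
           ┃......┠────────────────────
           ┃......┃function fetchData(r
           ┃......┃  const options = 83
           ┃......┃  const response = 3
           ┃......┃  const result = 21;
           ┃......┃  const response = 3
           ┗━━━━━━┃  const response = 8
                  ┃  const config = 41;
                  ┃}                   
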